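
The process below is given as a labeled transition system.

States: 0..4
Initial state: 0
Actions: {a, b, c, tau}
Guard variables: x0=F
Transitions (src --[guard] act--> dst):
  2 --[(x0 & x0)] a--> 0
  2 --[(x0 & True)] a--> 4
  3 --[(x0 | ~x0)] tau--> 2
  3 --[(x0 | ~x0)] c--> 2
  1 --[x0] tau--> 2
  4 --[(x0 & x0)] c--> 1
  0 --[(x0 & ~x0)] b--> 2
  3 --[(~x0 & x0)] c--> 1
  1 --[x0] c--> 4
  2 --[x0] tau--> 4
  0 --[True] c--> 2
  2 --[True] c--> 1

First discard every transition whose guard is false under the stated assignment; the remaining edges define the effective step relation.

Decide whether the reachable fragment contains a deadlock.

Answer: DEADLOCK at state 1

Trace:
Reach set: {0,1,2}
  0: c→2  [1 out]
  1: ∅  [deadlock]
  2: c→1  [1 out]
Path to 1: c·c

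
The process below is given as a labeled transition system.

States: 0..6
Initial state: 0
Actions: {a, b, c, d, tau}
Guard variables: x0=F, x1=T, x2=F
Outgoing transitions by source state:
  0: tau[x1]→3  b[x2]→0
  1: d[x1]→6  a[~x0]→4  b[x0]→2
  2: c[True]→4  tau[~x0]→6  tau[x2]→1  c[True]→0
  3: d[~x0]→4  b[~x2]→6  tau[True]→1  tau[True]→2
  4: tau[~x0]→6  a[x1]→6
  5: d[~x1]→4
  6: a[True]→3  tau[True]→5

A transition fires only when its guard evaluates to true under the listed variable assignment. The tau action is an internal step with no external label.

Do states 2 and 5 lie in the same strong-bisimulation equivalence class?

Answer: NOT BISIMILAR

Trace:
Compute ~ classes (split until stable):
  P[0] = {{0,1,2,3,4,5,6}}
  P[1] = {{0},{1},{2},{3},{4,6},{5}}
  P[2] = {{0},{1},{2},{3},{4},{5},{6}}
Fixed point at round 3; 7 class(es).
[2]={2}  [5]={5}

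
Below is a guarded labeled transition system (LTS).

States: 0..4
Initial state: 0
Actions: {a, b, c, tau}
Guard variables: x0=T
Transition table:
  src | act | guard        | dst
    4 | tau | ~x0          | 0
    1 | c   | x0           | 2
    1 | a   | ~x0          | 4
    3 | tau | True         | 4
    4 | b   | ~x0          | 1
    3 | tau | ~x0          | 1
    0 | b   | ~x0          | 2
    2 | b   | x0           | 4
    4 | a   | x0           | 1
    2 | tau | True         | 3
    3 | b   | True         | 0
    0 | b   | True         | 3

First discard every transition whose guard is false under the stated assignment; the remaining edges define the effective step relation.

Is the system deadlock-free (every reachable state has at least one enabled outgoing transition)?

R = {0,1,2,3,4}
  0: b→3  [1 out]
  1: c→2  [1 out]
  2: b→4  tau→3  [2 out]
  3: b→0  tau→4  [2 out]
  4: a→1  [1 out]

Answer: DEADLOCK-FREE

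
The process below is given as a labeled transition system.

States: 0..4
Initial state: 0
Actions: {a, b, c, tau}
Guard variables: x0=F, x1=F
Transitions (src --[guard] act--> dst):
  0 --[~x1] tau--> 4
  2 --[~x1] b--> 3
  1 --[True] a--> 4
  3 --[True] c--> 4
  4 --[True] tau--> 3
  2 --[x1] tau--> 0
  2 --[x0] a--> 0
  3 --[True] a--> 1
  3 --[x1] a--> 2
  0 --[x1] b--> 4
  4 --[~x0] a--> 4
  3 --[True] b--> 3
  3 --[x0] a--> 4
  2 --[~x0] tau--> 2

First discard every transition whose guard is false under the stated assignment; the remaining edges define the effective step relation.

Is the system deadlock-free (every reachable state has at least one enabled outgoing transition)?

Reachable = {0,1,3,4}
  0: tau→4  [deg 1]
  1: a→4  [deg 1]
  3: a→1  b→3  c→4  [deg 3]
  4: a→4  tau→3  [deg 2]

Answer: DEADLOCK-FREE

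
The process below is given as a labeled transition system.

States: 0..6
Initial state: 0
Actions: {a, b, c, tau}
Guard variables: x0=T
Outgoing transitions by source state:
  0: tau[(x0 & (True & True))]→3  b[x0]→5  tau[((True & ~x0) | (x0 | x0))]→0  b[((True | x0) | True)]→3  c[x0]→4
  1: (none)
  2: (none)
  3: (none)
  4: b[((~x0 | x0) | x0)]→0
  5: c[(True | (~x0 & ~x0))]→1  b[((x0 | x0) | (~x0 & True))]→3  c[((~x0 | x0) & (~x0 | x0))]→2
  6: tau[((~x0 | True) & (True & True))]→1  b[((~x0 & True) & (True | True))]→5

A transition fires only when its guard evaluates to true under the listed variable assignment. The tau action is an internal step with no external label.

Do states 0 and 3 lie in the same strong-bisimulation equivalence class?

Bisimulation quotient by refinement:
  round 0: {{0,1,2,3,4,5,6}}
  round 1: {{0},{1,2,3},{4},{5},{6}}
Fixed point at round 2; 5 class(es).
[0]={0}  [3]={1,2,3}

Answer: NOT BISIMILAR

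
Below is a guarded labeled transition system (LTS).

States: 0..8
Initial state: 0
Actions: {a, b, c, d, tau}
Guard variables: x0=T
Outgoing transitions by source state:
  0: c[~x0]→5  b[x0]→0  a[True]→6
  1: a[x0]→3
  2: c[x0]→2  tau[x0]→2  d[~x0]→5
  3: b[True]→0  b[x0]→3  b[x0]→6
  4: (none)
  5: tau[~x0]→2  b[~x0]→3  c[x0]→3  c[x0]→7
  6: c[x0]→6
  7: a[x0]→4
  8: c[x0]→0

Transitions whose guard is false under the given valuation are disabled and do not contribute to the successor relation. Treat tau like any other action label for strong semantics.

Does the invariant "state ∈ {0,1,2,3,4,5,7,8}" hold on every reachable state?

Answer: INVARIANT VIOLATED at state 6

Analysis:
Safe = {0,1,2,3,4,5,7,8}
Reachable = {0,6}
  0: ✓
  6: ✗ unsafe
counterexample path to 6: a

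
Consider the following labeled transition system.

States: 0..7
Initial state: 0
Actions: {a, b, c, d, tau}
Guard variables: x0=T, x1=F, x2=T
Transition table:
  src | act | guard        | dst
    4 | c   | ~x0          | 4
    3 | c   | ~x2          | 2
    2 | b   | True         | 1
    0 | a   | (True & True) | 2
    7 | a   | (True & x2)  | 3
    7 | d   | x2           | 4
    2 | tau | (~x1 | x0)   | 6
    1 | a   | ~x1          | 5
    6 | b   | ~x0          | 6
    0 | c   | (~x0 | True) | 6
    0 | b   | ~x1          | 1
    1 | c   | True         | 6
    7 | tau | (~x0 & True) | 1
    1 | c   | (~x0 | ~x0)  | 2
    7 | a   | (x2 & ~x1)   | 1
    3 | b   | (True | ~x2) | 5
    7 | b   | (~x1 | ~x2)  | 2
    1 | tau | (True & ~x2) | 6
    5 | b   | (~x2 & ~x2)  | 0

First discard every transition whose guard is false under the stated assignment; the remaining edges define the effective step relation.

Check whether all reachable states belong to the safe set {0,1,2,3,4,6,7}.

Answer: INVARIANT VIOLATED at state 5

Trace:
Safe = {0,1,2,3,4,6,7}
Reach set: {0,1,2,5,6}
  0: safe
  1: safe
  2: safe
  5: outside
  6: safe
reach 5 via b·a — violates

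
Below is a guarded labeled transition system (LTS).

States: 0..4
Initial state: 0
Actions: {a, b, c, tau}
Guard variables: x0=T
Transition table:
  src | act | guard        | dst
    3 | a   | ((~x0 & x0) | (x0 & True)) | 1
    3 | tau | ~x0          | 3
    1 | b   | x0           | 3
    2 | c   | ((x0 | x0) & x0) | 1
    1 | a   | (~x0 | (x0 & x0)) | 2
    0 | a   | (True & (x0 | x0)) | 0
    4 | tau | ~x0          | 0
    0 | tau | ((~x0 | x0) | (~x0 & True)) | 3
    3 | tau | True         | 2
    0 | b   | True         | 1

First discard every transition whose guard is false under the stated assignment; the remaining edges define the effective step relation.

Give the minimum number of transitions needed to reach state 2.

Breadth-first toward 2:
  Layer 0: {0}
  Layer 1: {1,3}
  Layer 2: {2}
2 enters at depth 2; path b·a

Answer: 2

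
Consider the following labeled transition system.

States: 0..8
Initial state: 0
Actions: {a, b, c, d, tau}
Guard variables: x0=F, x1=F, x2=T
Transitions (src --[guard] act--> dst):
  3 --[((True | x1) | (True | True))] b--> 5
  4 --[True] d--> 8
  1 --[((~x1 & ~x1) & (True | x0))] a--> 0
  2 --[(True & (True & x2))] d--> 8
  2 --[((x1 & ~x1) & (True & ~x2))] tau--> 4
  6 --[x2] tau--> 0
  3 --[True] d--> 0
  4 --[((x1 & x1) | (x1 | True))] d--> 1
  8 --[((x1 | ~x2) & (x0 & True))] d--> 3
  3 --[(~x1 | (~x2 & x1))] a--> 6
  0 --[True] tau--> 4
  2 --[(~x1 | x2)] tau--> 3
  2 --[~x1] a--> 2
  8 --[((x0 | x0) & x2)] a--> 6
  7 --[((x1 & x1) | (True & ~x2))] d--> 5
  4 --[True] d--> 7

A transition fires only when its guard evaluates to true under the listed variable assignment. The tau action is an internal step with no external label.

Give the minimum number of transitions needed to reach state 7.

BFS to 7:
  L0 = {0}
  L1 = {4}
  L2 = {1,7,8}
first hit 7 at d=2 via tau·d

Answer: 2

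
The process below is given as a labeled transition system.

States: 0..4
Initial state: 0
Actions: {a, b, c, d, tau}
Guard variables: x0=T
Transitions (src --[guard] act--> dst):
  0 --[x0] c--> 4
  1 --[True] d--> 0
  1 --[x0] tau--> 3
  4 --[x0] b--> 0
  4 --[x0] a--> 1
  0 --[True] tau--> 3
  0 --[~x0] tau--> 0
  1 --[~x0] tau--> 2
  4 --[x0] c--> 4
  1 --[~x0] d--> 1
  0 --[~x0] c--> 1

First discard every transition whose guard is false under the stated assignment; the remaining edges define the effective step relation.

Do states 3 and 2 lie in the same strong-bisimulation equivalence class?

Refine partition for ~:
  π0 = {{0,1,2,3,4}}
  π1 = {{0},{1},{2,3},{4}}
stable after 2 split(s): 4 block(s)
class of 3: {2,3}; class of 2: {2,3}

Answer: BISIMILAR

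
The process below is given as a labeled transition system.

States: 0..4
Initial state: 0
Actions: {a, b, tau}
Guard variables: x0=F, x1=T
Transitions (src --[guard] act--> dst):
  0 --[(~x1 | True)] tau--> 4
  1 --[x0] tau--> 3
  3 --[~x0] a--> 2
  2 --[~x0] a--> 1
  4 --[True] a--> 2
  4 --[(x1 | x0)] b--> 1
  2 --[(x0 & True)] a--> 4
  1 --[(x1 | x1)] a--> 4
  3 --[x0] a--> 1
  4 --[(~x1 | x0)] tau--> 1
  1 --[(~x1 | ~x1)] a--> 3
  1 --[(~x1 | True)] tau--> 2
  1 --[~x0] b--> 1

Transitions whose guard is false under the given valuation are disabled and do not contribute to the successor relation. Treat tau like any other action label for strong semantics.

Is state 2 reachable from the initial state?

Answer: REACHABLE

Working:
Guard filter leaves 8 enabled edge(s).
L0 = {0}
L1 = {4}  cumulative {0,4}
L2 = {1,2}  cumulative {0,1,2,4}
Reachable = {0,1,2,4}
Path to 2: tau·a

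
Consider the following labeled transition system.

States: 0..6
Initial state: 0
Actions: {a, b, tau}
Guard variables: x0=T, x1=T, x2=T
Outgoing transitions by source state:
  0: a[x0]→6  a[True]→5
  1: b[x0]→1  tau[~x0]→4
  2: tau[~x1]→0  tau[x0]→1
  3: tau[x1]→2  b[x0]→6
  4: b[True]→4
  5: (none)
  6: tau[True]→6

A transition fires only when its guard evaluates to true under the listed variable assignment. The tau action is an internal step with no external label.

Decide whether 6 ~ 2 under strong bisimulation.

Compute ~ classes (split until stable):
  π0 = {{0,1,2,3,4,5,6}}
  π1 = {{0},{1,4},{2,6},{3},{5}}
  π2 = {{0},{1,4},{2},{3},{5},{6}}
6 equivalence class(es) (converged in 3)
[6]={6}  [2]={2}

Answer: NOT BISIMILAR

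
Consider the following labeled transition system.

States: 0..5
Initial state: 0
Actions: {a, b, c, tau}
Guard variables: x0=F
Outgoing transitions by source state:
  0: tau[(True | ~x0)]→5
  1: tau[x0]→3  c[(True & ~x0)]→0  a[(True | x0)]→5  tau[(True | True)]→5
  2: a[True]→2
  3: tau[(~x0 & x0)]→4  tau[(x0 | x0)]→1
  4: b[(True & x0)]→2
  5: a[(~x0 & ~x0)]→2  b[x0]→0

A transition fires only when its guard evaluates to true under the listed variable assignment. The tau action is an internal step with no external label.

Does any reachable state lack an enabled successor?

Reach set: {0,2,5}
  0: tau→5  [1 out]
  2: a→2  [1 out]
  5: a→2  [1 out]

Answer: DEADLOCK-FREE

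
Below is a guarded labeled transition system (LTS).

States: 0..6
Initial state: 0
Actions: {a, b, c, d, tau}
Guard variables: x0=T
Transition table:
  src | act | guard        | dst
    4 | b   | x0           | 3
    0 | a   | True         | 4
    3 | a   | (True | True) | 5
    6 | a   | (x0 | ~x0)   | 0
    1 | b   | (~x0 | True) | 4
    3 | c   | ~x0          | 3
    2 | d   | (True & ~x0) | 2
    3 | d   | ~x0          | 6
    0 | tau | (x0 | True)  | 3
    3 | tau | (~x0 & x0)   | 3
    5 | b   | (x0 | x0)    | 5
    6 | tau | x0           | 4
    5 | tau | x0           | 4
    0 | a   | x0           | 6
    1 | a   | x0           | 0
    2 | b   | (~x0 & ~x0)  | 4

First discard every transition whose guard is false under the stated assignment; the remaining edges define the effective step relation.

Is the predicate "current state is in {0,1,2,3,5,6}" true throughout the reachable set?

Safe = {0,1,2,3,5,6}
R = {0,3,4,5,6}
  0: ✓
  3: ✓
  4: outside
  5: ✓
  6: ✓
counterexample path to 4: a

Answer: INVARIANT VIOLATED at state 4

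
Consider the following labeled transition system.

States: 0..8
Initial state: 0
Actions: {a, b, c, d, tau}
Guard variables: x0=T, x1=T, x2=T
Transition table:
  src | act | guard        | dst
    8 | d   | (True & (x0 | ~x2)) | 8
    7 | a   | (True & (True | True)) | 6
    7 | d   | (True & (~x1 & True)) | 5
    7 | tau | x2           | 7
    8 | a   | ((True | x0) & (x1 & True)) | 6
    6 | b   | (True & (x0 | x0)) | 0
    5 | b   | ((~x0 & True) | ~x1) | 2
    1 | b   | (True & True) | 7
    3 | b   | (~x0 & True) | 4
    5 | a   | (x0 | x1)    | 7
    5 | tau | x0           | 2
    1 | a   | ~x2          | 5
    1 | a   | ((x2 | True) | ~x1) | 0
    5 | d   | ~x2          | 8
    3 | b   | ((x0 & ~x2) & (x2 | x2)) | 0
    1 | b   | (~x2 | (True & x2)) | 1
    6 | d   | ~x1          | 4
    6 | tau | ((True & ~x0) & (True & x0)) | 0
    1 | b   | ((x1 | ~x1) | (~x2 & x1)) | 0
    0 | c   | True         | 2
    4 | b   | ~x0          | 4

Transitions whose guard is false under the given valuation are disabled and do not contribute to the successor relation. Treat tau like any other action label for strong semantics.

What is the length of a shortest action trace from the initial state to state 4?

Answer: UNREACHABLE

Working:
BFS to 4:
  Layer 0: {0}
  Layer 1: {2}
4 never appears.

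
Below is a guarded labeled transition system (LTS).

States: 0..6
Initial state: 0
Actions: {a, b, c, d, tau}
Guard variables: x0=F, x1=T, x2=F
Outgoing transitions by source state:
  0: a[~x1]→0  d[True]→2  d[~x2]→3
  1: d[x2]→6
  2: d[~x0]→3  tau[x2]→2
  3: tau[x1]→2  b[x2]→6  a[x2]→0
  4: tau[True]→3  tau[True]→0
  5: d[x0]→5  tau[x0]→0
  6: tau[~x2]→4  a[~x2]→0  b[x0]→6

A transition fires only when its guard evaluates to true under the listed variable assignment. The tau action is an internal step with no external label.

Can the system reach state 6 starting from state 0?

Answer: UNREACHABLE

Analysis:
Guard filter leaves 8 enabled edge(s).
depth 0: {0}
depth 1: {2,3}  total {0,2,3}
R = {0,2,3}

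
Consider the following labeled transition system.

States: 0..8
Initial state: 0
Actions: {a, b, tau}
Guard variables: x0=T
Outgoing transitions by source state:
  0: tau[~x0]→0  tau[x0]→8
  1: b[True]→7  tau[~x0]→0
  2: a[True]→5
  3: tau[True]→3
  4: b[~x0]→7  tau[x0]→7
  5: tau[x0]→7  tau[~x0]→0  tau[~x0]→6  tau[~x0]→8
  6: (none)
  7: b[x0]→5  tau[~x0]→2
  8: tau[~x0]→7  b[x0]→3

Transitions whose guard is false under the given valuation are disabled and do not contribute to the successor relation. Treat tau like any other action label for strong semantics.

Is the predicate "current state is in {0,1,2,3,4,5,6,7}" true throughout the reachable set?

Answer: INVARIANT VIOLATED at state 8

Working:
Safe = {0,1,2,3,4,5,6,7}
Reach set: {0,3,8}
  0: ok
  3: ok
  8: outside
witness against invariant: tau → 8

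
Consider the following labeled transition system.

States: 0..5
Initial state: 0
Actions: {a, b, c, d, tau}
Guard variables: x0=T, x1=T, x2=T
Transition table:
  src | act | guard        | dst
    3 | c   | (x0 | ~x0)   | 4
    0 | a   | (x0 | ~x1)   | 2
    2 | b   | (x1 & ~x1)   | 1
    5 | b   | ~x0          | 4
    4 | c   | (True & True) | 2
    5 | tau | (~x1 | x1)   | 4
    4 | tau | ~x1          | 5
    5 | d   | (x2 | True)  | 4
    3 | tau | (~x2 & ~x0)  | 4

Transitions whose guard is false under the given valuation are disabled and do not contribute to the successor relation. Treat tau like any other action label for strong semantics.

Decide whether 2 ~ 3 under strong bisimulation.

Answer: NOT BISIMILAR

Working:
Refine partition for ~:
  round 0: {{0,1,2,3,4,5}}
  round 1: {{0},{1,2},{3,4},{5}}
  round 2: {{0},{1,2},{3},{4},{5}}
stable after 3 split(s): 5 block(s)
[2]={1,2}  [3]={3}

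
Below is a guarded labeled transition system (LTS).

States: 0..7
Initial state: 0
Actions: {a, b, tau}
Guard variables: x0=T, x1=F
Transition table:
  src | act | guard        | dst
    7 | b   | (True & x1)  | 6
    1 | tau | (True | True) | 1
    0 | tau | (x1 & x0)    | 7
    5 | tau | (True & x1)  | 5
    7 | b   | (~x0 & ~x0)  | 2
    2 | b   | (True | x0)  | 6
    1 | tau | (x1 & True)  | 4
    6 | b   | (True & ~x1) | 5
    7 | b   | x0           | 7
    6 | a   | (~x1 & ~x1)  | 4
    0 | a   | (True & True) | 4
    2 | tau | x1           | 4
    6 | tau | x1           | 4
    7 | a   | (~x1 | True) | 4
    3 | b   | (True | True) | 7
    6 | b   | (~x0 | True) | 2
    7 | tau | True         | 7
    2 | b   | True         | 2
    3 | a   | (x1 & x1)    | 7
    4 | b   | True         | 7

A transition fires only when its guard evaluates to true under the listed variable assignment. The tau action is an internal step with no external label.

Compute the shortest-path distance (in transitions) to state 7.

Answer: 2

Trace:
Layered search for 7:
  Layer 0: {0}
  Layer 1: {4}
  Layer 2: {7}
7 enters at depth 2; path a·b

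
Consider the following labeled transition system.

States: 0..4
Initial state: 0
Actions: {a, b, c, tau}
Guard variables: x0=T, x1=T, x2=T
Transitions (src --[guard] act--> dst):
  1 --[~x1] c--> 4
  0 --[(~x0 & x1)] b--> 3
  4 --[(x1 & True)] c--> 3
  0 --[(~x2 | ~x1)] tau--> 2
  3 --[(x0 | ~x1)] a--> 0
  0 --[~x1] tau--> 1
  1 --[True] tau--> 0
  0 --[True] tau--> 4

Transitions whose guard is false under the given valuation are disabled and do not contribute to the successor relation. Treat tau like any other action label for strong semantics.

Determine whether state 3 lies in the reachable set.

4 transition(s) survive guard evaluation.
L0 = {0}
L1 = {4}  cumulative {0,4}
L2 = {3}  cumulative {0,3,4}
R = {0,3,4}
Path to 3: tau·c

Answer: REACHABLE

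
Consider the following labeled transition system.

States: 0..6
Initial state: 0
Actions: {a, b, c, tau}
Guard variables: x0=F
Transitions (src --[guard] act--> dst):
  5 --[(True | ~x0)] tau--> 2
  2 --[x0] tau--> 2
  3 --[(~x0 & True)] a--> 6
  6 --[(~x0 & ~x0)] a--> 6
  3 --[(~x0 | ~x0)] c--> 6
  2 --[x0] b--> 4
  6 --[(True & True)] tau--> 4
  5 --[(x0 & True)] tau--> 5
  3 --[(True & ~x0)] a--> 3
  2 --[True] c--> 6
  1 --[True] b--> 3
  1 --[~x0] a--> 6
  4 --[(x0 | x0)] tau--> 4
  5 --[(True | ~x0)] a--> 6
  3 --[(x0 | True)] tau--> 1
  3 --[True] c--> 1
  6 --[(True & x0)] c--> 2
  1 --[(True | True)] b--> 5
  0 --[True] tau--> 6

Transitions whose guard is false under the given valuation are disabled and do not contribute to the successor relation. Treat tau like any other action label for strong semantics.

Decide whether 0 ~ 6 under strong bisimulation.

Answer: NOT BISIMILAR

Trace:
Refine partition for ~:
  round 0: {{0,1,2,3,4,5,6}}
  round 1: {{0},{1},{2},{3},{4},{5,6}}
  round 2: {{0},{1},{2},{3},{4},{5},{6}}
7 equivalence class(es) (converged in 3)
[0]={0}  [6]={6}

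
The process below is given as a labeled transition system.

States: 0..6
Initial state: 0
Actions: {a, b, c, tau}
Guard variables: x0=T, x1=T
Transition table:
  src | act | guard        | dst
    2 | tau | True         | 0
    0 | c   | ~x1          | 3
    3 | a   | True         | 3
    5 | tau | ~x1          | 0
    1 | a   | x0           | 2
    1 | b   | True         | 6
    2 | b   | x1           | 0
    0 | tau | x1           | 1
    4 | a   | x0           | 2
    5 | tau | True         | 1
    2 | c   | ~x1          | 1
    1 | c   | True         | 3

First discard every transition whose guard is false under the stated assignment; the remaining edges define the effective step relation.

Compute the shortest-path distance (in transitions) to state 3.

Answer: 2

Trace:
Breadth-first toward 3:
  Layer 0: {0}
  Layer 1: {1}
  Layer 2: {2,3,6}
first hit 3 at d=2 via tau·c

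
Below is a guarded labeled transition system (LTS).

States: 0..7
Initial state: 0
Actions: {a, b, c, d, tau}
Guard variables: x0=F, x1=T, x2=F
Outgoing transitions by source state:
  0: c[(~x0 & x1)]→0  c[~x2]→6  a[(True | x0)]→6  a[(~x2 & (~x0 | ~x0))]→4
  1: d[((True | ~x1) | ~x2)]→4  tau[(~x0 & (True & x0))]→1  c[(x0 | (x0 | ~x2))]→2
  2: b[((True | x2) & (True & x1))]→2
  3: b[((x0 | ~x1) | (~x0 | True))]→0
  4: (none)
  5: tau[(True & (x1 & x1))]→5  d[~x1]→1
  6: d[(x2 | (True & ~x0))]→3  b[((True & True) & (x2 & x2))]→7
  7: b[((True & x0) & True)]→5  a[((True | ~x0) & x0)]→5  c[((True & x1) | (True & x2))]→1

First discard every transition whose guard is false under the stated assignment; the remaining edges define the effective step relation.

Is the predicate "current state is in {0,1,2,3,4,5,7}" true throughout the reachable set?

Answer: INVARIANT VIOLATED at state 6

Analysis:
Inv-set: {0,1,2,3,4,5,7}
Reach set: {0,3,4,6}
  0: ok
  3: ok
  4: ok
  6: ✗ unsafe
counterexample path to 6: c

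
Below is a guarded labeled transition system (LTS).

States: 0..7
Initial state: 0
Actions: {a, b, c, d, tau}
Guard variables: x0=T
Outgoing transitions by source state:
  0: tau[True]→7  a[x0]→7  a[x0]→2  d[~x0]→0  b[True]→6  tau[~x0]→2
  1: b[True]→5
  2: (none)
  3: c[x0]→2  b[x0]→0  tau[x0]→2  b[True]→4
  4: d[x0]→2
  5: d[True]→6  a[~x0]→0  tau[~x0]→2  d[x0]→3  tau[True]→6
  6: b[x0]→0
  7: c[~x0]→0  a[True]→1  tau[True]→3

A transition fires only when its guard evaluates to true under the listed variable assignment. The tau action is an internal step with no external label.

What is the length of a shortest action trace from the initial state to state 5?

Answer: 3

Trace:
BFS to 5:
  Layer 0: {0}
  Layer 1: {2,6,7}
  Layer 2: {1,3}
  Layer 3: {4,5}
depth(5)=3, e.g. a·a·b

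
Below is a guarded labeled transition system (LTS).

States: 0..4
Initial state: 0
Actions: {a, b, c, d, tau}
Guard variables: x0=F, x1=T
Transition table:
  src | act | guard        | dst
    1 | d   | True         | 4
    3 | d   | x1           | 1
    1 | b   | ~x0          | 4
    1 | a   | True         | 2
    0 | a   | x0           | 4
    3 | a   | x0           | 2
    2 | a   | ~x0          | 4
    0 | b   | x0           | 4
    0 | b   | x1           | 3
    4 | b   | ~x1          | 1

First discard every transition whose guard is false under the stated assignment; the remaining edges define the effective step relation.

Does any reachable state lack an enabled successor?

R = {0,1,2,3,4}
  0: b→3  [1 out]
  1: a→2  b→4  d→4  [3 out]
  2: a→4  [1 out]
  3: d→1  [1 out]
  4: ∅  [deadlock]
Path to 4: b·d·d

Answer: DEADLOCK at state 4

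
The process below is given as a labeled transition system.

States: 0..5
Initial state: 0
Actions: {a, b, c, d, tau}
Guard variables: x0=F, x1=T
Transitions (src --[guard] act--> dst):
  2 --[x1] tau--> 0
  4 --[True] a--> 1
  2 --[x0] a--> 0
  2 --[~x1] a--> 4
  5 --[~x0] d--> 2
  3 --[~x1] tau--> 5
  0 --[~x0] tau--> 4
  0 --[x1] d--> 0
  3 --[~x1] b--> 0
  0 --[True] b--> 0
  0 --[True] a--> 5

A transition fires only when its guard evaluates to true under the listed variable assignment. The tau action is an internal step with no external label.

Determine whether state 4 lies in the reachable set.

Answer: REACHABLE

Analysis:
After dropping false guards: 7 live edges.
depth 0: {0}
depth 1: {4,5}  total {0,4,5}
depth 2: {1,2}  total {0,1,2,4,5}
Reachable = {0,1,2,4,5}
Path to 4: tau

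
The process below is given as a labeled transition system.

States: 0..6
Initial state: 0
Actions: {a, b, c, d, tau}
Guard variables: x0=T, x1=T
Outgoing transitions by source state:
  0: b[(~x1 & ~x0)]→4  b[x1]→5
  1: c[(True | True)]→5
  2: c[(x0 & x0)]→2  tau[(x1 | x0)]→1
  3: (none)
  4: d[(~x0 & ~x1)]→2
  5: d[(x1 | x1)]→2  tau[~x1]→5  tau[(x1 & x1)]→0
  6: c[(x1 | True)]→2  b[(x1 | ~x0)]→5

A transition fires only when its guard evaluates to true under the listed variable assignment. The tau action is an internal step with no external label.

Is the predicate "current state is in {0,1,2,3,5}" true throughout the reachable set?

Answer: INVARIANT HOLDS

Analysis:
Safe = {0,1,2,3,5}
Reach set: {0,1,2,5}
  0: ✓
  1: ✓
  2: ✓
  5: ✓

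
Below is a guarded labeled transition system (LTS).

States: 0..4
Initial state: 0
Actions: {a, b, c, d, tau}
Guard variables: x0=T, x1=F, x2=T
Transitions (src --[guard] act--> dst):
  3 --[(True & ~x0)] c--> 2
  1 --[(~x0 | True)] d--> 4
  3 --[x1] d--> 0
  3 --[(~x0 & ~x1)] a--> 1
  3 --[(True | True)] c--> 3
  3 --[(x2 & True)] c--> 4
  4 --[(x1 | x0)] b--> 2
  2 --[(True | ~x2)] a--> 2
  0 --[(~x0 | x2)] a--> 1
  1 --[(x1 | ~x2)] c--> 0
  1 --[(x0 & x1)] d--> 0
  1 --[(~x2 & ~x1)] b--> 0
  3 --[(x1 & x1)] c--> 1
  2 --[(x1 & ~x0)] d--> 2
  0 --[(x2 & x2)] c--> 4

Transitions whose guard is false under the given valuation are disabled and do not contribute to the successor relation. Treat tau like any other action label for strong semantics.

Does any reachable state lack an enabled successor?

Reach set: {0,1,2,4}
  0: a→1  c→4  [2 exit(s)]
  1: d→4  [1 exit(s)]
  2: a→2  [1 exit(s)]
  4: b→2  [1 exit(s)]

Answer: DEADLOCK-FREE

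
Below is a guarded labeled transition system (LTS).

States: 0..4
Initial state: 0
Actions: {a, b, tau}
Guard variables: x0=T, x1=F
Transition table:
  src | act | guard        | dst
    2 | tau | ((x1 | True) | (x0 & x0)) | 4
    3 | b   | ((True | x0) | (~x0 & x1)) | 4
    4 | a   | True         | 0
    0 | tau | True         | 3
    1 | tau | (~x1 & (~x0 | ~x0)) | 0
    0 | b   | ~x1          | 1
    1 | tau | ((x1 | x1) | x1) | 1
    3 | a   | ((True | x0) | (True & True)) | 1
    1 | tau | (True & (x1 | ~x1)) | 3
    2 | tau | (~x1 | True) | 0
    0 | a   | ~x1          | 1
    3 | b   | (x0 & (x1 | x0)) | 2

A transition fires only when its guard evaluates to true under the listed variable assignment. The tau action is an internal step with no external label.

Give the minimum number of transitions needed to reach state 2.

Answer: 2

Trace:
Breadth-first toward 2:
  L0 = {0}
  L1 = {1,3}
  L2 = {2,4}
depth(2)=2, e.g. tau·b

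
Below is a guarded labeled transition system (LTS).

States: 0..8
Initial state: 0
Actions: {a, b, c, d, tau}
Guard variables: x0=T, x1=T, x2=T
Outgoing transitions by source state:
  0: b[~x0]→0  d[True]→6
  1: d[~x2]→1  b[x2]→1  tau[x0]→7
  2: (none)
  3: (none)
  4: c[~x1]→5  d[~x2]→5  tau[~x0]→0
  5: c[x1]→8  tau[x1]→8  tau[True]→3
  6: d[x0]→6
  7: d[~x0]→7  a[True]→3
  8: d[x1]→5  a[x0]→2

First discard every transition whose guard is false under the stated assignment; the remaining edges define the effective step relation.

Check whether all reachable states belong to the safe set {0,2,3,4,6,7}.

Answer: INVARIANT HOLDS

Working:
Safe = {0,2,3,4,6,7}
Reachable = {0,6}
  0: ok
  6: ok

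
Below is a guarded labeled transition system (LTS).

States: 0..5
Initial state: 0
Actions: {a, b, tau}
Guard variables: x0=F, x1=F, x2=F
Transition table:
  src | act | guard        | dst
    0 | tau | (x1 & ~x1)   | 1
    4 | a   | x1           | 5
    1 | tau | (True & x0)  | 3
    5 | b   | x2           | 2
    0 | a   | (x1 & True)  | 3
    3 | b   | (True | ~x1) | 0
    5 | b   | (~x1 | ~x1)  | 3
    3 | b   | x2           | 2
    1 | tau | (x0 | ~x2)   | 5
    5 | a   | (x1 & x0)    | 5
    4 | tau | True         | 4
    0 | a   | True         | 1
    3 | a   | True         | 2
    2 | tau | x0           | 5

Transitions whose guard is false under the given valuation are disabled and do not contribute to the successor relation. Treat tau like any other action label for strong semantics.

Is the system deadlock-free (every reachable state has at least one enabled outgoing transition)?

R = {0,1,2,3,5}
  0: a→1  [1 exit(s)]
  1: tau→5  [1 exit(s)]
  2: ∅  [deadlock]
  3: a→2  b→0  [2 exit(s)]
  5: b→3  [1 exit(s)]
Path to 2: a·tau·b·a

Answer: DEADLOCK at state 2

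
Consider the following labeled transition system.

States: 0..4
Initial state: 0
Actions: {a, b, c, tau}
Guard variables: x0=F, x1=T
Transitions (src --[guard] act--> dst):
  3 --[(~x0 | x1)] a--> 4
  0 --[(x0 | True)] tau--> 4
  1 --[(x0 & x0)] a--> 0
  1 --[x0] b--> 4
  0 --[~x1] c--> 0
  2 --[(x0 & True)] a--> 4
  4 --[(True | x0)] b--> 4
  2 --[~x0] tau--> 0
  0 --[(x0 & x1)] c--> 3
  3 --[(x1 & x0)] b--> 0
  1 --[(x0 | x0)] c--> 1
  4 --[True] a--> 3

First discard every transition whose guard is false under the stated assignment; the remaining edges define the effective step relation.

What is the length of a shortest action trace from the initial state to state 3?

Layered search for 3:
  depth 0: {0}
  depth 1: {4}
  depth 2: {3}
3 enters at depth 2; path tau·a

Answer: 2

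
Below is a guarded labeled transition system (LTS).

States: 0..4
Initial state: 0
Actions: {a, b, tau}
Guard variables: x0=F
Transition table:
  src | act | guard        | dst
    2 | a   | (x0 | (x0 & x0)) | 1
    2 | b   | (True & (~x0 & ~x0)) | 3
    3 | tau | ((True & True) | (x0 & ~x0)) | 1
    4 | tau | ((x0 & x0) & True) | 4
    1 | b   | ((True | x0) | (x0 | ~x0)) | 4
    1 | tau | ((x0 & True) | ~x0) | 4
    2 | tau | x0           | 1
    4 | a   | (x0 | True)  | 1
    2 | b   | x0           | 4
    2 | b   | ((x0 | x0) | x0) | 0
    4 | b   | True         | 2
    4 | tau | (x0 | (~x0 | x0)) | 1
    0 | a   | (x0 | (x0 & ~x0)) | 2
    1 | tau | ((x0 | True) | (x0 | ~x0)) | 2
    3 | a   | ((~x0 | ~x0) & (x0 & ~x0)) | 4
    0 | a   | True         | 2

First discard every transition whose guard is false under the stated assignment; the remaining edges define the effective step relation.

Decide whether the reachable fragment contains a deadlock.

Answer: DEADLOCK-FREE

Analysis:
Reach set: {0,1,2,3,4}
  0: a→2  [1 exit(s)]
  1: b→4  tau→2  tau→4  [3 exit(s)]
  2: b→3  [1 exit(s)]
  3: tau→1  [1 exit(s)]
  4: a→1  b→2  tau→1  [3 exit(s)]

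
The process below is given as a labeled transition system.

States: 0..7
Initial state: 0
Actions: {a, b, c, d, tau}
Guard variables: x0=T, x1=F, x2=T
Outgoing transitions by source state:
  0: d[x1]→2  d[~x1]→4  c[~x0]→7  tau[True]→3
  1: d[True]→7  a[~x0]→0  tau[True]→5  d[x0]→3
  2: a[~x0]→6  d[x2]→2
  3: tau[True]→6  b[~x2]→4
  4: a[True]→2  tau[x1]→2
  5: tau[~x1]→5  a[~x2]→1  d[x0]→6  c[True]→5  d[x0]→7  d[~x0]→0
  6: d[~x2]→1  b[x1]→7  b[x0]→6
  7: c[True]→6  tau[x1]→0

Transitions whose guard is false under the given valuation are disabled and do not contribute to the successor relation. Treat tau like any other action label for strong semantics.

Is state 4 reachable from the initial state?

Answer: REACHABLE

Working:
After dropping false guards: 14 live edges.
L0 = {0}
L1 = {3,4}  cumulative {0,3,4}
L2 = {2,6}  cumulative {0,2,3,4,6}
Reach set: {0,2,3,4,6}
witness 4: d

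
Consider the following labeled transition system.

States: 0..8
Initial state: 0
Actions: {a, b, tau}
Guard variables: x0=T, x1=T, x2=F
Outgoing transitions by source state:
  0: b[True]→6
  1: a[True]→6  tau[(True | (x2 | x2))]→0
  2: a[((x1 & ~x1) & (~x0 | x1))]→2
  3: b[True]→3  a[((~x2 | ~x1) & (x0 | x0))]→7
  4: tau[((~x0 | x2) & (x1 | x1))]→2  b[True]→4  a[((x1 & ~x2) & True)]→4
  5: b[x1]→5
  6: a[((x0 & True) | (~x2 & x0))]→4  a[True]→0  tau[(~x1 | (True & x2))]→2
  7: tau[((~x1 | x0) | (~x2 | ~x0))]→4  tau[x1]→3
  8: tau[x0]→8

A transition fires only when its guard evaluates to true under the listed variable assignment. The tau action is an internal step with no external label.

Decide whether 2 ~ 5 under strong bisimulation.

Compute ~ classes (split until stable):
  round 0: {{0,1,2,3,4,5,6,7,8}}
  round 1: {{0,5},{1},{2},{3,4},{6},{7,8}}
  round 2: {{0},{1},{2},{3},{4},{5},{6},{7},{8}}
stable after 3 split(s): 9 block(s)
class of 2: {2}; class of 5: {5}

Answer: NOT BISIMILAR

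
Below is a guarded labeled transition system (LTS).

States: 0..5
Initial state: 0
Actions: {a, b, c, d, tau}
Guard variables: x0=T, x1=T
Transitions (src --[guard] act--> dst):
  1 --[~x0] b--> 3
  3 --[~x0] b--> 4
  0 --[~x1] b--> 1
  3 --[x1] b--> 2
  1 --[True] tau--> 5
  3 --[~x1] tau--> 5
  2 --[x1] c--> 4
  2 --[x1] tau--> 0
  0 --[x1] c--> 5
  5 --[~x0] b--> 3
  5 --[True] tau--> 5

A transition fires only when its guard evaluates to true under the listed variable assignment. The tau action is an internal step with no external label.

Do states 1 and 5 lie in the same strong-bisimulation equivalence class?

Answer: BISIMILAR

Analysis:
Bisimulation quotient by refinement:
  round 0: {{0,1,2,3,4,5}}
  round 1: {{0},{1,5},{2},{3},{4}}
5 equivalence class(es) (converged in 2)
1∈{1,5}, 5∈{1,5}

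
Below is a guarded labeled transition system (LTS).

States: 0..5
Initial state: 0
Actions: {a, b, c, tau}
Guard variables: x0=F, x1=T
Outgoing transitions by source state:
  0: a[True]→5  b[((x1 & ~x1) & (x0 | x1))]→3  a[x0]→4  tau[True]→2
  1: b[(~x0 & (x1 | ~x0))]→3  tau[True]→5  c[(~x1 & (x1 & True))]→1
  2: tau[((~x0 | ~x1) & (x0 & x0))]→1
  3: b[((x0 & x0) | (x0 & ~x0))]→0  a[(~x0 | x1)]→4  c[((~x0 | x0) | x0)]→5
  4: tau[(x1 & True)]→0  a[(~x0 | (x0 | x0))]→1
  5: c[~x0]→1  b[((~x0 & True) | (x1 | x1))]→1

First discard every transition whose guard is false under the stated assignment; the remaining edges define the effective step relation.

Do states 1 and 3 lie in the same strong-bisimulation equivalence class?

Answer: NOT BISIMILAR

Working:
Refine partition for ~:
  π0 = {{0,1,2,3,4,5}}
  π1 = {{0,4},{1},{2},{3},{5}}
  π2 = {{0},{1},{2},{3},{4},{5}}
Fixed point at round 3; 6 class(es).
[1]={1}  [3]={3}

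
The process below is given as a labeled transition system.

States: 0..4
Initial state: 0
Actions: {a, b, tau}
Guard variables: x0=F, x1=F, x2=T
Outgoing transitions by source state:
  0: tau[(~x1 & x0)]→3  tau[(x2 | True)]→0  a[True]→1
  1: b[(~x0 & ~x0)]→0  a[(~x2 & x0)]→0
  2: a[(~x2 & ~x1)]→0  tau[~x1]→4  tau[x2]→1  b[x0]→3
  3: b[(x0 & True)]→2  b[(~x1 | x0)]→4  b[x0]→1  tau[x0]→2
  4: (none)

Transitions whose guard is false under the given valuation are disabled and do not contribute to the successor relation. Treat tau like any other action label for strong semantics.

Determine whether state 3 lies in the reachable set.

Answer: UNREACHABLE

Trace:
6 transition(s) survive guard evaluation.
depth 0: {0}
depth 1: {1}  total {0,1}
Reachable = {0,1}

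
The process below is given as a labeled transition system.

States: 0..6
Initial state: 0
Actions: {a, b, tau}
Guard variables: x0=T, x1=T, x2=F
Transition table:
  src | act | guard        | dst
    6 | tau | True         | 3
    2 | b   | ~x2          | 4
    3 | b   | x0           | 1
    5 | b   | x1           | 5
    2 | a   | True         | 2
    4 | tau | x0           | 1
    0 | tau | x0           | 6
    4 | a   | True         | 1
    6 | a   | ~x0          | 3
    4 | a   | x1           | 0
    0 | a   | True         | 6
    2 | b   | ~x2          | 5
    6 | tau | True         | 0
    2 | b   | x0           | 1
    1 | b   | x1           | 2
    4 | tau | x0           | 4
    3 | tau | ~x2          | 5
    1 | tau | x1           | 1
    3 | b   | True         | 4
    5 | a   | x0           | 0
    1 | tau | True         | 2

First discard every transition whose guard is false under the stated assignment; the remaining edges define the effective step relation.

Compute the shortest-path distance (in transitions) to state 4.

Layered search for 4:
  L0 = {0}
  L1 = {6}
  L2 = {3}
  L3 = {1,4,5}
depth(4)=3, e.g. a·tau·b

Answer: 3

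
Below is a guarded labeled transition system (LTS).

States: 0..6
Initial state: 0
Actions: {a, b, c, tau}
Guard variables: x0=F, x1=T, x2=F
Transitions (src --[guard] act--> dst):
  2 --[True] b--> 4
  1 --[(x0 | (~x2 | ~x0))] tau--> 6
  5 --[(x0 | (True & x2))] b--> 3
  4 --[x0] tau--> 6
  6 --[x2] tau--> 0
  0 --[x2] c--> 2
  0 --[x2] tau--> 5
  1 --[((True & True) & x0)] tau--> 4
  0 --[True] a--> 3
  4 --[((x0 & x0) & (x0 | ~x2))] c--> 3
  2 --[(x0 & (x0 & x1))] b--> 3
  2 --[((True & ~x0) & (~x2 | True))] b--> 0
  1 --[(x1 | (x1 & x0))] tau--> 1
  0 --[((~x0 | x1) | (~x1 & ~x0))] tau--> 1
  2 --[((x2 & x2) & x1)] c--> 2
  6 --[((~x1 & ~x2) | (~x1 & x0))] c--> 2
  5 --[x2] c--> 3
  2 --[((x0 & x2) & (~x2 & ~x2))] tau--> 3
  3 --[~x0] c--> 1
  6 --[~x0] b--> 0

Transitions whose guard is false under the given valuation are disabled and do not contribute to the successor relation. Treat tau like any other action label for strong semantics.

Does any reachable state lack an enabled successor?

Answer: DEADLOCK-FREE

Trace:
Reach set: {0,1,3,6}
  0: a→3  tau→1  [2 exit(s)]
  1: tau→1  tau→6  [2 exit(s)]
  3: c→1  [1 exit(s)]
  6: b→0  [1 exit(s)]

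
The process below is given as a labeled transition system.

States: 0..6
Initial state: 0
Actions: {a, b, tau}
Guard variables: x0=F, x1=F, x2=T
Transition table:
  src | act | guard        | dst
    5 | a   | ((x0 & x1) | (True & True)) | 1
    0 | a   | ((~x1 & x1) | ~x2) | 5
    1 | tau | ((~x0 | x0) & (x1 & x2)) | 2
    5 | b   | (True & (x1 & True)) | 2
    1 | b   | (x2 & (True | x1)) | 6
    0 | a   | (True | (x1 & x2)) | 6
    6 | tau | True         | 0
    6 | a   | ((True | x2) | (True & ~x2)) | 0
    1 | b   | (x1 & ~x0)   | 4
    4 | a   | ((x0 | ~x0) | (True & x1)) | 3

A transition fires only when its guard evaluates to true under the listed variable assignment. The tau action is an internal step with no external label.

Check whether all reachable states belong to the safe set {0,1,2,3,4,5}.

Answer: INVARIANT VIOLATED at state 6

Trace:
Inv-set: {0,1,2,3,4,5}
Reachable = {0,6}
  0: ok
  6: outside
counterexample path to 6: a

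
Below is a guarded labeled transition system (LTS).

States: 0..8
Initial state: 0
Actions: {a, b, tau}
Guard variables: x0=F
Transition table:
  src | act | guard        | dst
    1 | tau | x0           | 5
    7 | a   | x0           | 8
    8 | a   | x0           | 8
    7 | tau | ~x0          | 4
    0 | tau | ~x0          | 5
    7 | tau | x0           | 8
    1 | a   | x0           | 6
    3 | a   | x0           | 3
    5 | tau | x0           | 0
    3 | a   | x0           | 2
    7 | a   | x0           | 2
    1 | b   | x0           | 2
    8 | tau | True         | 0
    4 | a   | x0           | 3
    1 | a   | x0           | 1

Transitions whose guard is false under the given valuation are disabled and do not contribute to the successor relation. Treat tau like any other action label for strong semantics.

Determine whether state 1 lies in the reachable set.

Answer: UNREACHABLE

Analysis:
After dropping false guards: 3 live edges.
depth 0: {0}
depth 1: {5}  cumulative {0,5}
Reach set: {0,5}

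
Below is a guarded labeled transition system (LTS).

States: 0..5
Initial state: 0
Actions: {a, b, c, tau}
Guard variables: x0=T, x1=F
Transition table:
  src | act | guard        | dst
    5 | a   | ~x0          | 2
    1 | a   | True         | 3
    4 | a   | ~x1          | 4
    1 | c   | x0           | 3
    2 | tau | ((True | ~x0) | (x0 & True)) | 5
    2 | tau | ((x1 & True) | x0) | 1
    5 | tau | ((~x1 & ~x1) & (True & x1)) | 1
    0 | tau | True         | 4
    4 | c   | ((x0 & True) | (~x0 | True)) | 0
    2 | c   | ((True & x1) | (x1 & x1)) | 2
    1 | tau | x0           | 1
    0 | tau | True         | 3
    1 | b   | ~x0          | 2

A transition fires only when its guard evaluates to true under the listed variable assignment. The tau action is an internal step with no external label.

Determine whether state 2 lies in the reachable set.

After dropping false guards: 9 live edges.
Layer 0: {0}
Layer 1: {3,4}  cumulative {0,3,4}
R = {0,3,4}

Answer: UNREACHABLE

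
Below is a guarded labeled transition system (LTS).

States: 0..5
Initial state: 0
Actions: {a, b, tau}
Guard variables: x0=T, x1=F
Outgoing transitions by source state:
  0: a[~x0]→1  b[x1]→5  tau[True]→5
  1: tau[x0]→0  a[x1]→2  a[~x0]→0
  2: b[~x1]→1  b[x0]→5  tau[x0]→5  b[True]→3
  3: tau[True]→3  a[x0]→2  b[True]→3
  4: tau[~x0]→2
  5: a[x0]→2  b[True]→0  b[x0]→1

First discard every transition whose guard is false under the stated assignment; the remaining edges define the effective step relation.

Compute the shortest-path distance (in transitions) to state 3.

Layered search for 3:
  L0 = {0}
  L1 = {5}
  L2 = {1,2}
  L3 = {3}
depth(3)=3, e.g. tau·a·b

Answer: 3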